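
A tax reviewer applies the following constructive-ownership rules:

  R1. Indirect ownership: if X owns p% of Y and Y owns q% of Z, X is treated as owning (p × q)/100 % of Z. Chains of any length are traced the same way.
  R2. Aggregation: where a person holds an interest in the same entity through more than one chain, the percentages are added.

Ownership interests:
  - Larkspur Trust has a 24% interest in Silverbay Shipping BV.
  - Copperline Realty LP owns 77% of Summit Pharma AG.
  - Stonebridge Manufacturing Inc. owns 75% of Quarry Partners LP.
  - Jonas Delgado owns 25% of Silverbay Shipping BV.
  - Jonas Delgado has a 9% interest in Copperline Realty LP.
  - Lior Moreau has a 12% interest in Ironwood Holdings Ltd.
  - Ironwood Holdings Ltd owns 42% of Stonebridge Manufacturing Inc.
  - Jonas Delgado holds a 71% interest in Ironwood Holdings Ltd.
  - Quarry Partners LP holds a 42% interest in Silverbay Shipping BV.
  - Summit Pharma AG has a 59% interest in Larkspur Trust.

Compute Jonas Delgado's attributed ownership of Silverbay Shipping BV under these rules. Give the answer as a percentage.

35.374588%

Chain via Copperline Realty LP → Summit Pharma AG → Larkspur Trust (R1): 9% × 77% × 59% × 24% = 0.981288% of Silverbay Shipping BV.
Chain via Ironwood Holdings Ltd → Stonebridge Manufacturing Inc. → Quarry Partners LP (R1): 71% × 42% × 75% × 42% = 9.3933% of Silverbay Shipping BV.
Direct interest in Silverbay Shipping BV: 25%.
Aggregating (R2): 0.981288% + 9.3933% + 25% = 35.374588%.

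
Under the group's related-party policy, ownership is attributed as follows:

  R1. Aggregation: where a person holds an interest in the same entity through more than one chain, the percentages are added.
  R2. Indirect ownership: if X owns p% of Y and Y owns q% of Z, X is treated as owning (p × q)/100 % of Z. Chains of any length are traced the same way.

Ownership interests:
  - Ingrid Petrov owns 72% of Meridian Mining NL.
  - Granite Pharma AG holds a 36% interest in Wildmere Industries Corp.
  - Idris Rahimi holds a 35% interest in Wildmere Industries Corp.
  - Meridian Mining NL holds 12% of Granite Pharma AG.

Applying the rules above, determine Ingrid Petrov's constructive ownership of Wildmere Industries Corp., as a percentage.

3.1104%

Chain via Meridian Mining NL → Granite Pharma AG (R2): 72% × 12% × 36% = 3.1104% of Wildmere Industries Corp.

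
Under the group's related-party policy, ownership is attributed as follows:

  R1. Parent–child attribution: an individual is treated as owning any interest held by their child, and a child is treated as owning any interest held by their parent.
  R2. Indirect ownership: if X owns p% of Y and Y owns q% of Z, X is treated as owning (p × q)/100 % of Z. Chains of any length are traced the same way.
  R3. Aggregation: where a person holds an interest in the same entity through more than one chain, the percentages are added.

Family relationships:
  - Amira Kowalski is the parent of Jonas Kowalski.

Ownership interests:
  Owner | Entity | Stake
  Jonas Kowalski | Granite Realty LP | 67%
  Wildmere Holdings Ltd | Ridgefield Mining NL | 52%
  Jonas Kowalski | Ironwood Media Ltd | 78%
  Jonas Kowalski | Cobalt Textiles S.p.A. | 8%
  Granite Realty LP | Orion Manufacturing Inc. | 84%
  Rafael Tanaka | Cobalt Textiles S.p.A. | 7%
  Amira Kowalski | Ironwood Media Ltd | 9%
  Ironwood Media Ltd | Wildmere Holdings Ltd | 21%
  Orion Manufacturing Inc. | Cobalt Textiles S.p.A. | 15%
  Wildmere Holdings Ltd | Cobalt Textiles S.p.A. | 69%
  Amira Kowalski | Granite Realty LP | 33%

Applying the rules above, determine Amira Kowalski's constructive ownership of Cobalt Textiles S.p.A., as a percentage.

By parent–child attribution (R1), Amira Kowalski is treated as also owning Jonas Kowalski's interest in Granite Realty LP, giving 33% + 67% = 100%.
By parent–child attribution (R1), Amira Kowalski is treated as also owning Jonas Kowalski's interest in Ironwood Media Ltd, giving 9% + 78% = 87%.
By parent–child attribution (R1), Amira Kowalski is treated as owning Jonas Kowalski's 8% interest in Cobalt Textiles S.p.A.
Chain via Granite Realty LP → Orion Manufacturing Inc. (R2): 100% × 84% × 15% = 12.6% of Cobalt Textiles S.p.A.
Chain via Ironwood Media Ltd → Wildmere Holdings Ltd (R2): 87% × 21% × 69% = 12.6063% of Cobalt Textiles S.p.A.
Direct interest in Cobalt Textiles S.p.A: 8%.
Aggregating (R3): 12.6% + 12.6063% + 8% = 33.2063%.

33.2063%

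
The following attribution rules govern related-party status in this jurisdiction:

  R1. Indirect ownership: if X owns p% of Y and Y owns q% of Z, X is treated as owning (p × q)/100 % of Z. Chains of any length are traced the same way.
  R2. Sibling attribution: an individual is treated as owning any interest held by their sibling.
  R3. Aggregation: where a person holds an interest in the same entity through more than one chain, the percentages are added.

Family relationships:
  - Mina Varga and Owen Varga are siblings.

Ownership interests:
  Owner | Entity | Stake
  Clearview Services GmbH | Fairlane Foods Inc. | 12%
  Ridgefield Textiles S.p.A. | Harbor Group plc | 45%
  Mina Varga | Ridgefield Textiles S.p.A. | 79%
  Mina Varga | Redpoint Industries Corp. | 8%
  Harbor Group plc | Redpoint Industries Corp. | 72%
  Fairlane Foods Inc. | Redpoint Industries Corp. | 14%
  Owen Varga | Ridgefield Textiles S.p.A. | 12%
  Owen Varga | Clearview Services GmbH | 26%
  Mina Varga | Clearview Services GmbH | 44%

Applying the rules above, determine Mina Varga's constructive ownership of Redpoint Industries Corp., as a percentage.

38.66%

By sibling attribution (R2), Mina Varga is treated as also owning Owen Varga's interest in Clearview Services GmbH, giving 44% + 26% = 70%.
By sibling attribution (R2), Mina Varga is treated as also owning Owen Varga's interest in Ridgefield Textiles S.p.A, giving 79% + 12% = 91%.
Chain via Clearview Services GmbH → Fairlane Foods Inc. (R1): 70% × 12% × 14% = 1.176% of Redpoint Industries Corp.
Chain via Ridgefield Textiles S.p.A. → Harbor Group plc (R1): 91% × 45% × 72% = 29.484% of Redpoint Industries Corp.
Direct interest in Redpoint Industries Corp: 8%.
Aggregating (R3): 1.176% + 29.484% + 8% = 38.66%.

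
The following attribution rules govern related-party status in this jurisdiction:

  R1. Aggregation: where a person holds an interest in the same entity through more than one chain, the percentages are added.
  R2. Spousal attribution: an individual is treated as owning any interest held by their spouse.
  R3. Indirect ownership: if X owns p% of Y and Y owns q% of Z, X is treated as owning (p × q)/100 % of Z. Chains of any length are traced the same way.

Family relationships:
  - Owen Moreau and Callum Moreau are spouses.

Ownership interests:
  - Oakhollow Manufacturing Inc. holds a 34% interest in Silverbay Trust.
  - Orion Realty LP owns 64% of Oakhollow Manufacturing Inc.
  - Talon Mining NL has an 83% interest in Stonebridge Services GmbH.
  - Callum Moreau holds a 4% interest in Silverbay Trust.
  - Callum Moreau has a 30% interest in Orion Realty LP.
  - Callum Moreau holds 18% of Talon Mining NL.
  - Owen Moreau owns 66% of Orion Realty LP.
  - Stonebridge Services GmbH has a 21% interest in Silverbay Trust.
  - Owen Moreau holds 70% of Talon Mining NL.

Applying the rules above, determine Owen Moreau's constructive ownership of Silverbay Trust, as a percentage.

40.228%

By spousal attribution (R2), Owen Moreau is treated as also owning Callum Moreau's interest in Orion Realty LP, giving 66% + 30% = 96%.
By spousal attribution (R2), Owen Moreau is treated as also owning Callum Moreau's interest in Talon Mining NL, giving 70% + 18% = 88%.
By spousal attribution (R2), Owen Moreau is treated as owning Callum Moreau's 4% interest in Silverbay Trust.
Chain via Orion Realty LP → Oakhollow Manufacturing Inc. (R3): 96% × 64% × 34% = 20.8896% of Silverbay Trust.
Chain via Talon Mining NL → Stonebridge Services GmbH (R3): 88% × 83% × 21% = 15.3384% of Silverbay Trust.
Direct interest in Silverbay Trust: 4%.
Aggregating (R1): 20.8896% + 15.3384% + 4% = 40.228%.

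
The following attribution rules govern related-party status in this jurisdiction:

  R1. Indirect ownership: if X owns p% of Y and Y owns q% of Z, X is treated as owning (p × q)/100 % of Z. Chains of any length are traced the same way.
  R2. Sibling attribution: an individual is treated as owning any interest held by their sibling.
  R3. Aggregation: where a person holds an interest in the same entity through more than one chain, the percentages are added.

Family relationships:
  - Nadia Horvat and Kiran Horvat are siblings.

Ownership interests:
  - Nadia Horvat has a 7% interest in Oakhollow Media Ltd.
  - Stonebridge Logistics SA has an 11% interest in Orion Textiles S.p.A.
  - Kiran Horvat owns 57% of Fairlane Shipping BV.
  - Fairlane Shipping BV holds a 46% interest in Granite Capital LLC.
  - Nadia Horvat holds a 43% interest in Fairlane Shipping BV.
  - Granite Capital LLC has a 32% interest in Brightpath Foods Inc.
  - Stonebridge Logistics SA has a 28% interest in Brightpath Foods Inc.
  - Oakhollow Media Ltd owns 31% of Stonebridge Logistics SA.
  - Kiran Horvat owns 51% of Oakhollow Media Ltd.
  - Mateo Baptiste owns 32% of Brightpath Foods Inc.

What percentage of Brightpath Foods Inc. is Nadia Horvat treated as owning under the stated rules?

By sibling attribution (R2), Nadia Horvat is treated as also owning Kiran Horvat's interest in Fairlane Shipping BV, giving 43% + 57% = 100%.
By sibling attribution (R2), Nadia Horvat is treated as also owning Kiran Horvat's interest in Oakhollow Media Ltd, giving 7% + 51% = 58%.
Chain via Fairlane Shipping BV → Granite Capital LLC (R1): 100% × 46% × 32% = 14.72% of Brightpath Foods Inc.
Chain via Oakhollow Media Ltd → Stonebridge Logistics SA (R1): 58% × 31% × 28% = 5.0344% of Brightpath Foods Inc.
Aggregating (R3): 14.72% + 5.0344% = 19.7544%.

19.7544%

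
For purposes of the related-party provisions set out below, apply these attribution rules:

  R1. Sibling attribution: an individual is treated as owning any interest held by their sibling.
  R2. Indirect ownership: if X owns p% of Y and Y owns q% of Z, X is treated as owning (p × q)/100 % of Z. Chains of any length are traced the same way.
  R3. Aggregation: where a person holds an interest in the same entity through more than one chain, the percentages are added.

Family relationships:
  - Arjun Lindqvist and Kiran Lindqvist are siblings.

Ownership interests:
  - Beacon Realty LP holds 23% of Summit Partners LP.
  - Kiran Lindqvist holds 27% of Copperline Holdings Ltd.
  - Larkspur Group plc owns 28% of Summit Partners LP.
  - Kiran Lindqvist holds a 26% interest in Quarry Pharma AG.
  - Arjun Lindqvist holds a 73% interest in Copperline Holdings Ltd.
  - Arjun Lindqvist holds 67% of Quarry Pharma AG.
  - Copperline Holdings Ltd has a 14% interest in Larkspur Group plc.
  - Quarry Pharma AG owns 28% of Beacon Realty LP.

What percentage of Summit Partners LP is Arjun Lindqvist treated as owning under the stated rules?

9.9092%

By sibling attribution (R1), Arjun Lindqvist is treated as also owning Kiran Lindqvist's interest in Quarry Pharma AG, giving 67% + 26% = 93%.
By sibling attribution (R1), Arjun Lindqvist is treated as also owning Kiran Lindqvist's interest in Copperline Holdings Ltd, giving 73% + 27% = 100%.
Chain via Quarry Pharma AG → Beacon Realty LP (R2): 93% × 28% × 23% = 5.9892% of Summit Partners LP.
Chain via Copperline Holdings Ltd → Larkspur Group plc (R2): 100% × 14% × 28% = 3.92% of Summit Partners LP.
Aggregating (R3): 5.9892% + 3.92% = 9.9092%.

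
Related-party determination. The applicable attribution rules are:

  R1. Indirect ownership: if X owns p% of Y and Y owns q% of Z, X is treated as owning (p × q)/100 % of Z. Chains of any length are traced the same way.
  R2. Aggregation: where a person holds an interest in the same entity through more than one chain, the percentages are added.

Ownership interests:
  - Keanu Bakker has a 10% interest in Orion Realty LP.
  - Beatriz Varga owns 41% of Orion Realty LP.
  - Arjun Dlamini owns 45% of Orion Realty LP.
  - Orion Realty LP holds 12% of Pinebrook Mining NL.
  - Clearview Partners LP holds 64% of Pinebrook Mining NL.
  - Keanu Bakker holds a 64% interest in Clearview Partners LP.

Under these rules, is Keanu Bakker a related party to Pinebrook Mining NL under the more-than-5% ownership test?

Yes

Chain via Clearview Partners LP (R1): 64% × 64% = 40.96% of Pinebrook Mining NL.
Chain via Orion Realty LP (R1): 10% × 12% = 1.2% of Pinebrook Mining NL.
Aggregating (R2): 40.96% + 1.2% = 42.16%.
42.16% exceeds the 5% threshold, so Keanu is a related party to Pinebrook Mining NL.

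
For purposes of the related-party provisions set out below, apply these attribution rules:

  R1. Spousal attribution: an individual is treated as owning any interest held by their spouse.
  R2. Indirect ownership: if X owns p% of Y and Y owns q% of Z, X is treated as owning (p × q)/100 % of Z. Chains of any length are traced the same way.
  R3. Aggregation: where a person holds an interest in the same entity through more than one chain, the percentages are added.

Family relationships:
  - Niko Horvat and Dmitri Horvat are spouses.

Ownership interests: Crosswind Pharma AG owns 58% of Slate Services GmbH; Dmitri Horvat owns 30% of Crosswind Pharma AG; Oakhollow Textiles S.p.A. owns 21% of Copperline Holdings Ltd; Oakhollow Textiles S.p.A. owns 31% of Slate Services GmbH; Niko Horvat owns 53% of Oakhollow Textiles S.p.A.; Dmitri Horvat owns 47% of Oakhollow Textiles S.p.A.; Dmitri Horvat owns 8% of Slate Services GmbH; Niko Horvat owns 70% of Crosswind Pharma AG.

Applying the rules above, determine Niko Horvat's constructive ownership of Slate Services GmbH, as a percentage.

By spousal attribution (R1), Niko Horvat is treated as also owning Dmitri Horvat's interest in Crosswind Pharma AG, giving 70% + 30% = 100%.
By spousal attribution (R1), Niko Horvat is treated as also owning Dmitri Horvat's interest in Oakhollow Textiles S.p.A, giving 53% + 47% = 100%.
By spousal attribution (R1), Niko Horvat is treated as owning Dmitri Horvat's 8% interest in Slate Services GmbH.
Chain via Crosswind Pharma AG (R2): 100% × 58% = 58% of Slate Services GmbH.
Chain via Oakhollow Textiles S.p.A. (R2): 100% × 31% = 31% of Slate Services GmbH.
Direct interest in Slate Services GmbH: 8%.
Aggregating (R3): 58% + 31% + 8% = 97%.

97%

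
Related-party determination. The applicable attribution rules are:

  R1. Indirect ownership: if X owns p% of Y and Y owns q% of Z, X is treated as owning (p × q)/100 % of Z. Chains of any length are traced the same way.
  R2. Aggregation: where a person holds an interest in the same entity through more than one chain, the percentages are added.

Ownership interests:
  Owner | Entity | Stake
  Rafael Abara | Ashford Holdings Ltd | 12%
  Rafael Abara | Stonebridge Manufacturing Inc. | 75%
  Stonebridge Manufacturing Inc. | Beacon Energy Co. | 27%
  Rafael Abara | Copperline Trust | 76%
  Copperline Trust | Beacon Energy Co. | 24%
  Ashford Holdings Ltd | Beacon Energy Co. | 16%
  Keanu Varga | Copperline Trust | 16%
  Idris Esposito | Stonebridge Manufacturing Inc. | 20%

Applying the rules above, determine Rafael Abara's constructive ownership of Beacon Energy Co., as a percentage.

40.41%

Chain via Copperline Trust (R1): 76% × 24% = 18.24% of Beacon Energy Co.
Chain via Stonebridge Manufacturing Inc. (R1): 75% × 27% = 20.25% of Beacon Energy Co.
Chain via Ashford Holdings Ltd (R1): 12% × 16% = 1.92% of Beacon Energy Co.
Aggregating (R2): 18.24% + 20.25% + 1.92% = 40.41%.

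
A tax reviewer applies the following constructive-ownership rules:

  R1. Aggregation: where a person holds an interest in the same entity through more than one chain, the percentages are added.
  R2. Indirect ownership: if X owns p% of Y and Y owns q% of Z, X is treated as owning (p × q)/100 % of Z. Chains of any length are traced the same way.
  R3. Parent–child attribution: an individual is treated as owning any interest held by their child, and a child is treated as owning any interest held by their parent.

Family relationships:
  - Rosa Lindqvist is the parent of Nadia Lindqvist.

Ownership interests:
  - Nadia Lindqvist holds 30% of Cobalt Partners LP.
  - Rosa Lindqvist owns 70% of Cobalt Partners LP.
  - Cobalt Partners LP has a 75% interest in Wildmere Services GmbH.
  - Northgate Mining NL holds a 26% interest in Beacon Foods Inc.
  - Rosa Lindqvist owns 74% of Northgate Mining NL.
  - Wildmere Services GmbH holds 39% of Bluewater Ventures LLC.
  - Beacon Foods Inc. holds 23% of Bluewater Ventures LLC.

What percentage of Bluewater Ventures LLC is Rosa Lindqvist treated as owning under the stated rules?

By parent–child attribution (R3), Rosa Lindqvist is treated as also owning Nadia Lindqvist's interest in Cobalt Partners LP, giving 70% + 30% = 100%.
Chain via Northgate Mining NL → Beacon Foods Inc. (R2): 74% × 26% × 23% = 4.4252% of Bluewater Ventures LLC.
Chain via Cobalt Partners LP → Wildmere Services GmbH (R2): 100% × 75% × 39% = 29.25% of Bluewater Ventures LLC.
Aggregating (R1): 4.4252% + 29.25% = 33.6752%.

33.6752%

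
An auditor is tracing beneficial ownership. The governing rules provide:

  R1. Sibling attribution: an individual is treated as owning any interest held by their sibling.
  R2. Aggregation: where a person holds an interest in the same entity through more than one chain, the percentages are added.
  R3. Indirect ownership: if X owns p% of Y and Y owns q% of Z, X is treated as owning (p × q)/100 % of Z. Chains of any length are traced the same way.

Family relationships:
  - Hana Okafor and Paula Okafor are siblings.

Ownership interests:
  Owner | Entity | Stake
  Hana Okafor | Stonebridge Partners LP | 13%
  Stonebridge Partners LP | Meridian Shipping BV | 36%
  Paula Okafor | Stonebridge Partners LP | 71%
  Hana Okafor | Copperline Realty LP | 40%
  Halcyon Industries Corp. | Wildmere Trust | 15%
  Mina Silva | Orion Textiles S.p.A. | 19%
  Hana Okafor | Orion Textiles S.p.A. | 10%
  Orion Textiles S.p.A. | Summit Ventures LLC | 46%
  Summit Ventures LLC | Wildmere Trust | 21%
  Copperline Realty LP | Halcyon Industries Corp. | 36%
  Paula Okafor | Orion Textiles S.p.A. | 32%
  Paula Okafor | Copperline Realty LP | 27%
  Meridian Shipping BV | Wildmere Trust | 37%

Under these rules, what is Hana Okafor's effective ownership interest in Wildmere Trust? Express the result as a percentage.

18.864%

By sibling attribution (R1), Hana Okafor is treated as also owning Paula Okafor's interest in Copperline Realty LP, giving 40% + 27% = 67%.
By sibling attribution (R1), Hana Okafor is treated as also owning Paula Okafor's interest in Orion Textiles S.p.A, giving 10% + 32% = 42%.
By sibling attribution (R1), Hana Okafor is treated as also owning Paula Okafor's interest in Stonebridge Partners LP, giving 13% + 71% = 84%.
Chain via Copperline Realty LP → Halcyon Industries Corp. (R3): 67% × 36% × 15% = 3.618% of Wildmere Trust.
Chain via Orion Textiles S.p.A. → Summit Ventures LLC (R3): 42% × 46% × 21% = 4.0572% of Wildmere Trust.
Chain via Stonebridge Partners LP → Meridian Shipping BV (R3): 84% × 36% × 37% = 11.1888% of Wildmere Trust.
Aggregating (R2): 3.618% + 4.0572% + 11.1888% = 18.864%.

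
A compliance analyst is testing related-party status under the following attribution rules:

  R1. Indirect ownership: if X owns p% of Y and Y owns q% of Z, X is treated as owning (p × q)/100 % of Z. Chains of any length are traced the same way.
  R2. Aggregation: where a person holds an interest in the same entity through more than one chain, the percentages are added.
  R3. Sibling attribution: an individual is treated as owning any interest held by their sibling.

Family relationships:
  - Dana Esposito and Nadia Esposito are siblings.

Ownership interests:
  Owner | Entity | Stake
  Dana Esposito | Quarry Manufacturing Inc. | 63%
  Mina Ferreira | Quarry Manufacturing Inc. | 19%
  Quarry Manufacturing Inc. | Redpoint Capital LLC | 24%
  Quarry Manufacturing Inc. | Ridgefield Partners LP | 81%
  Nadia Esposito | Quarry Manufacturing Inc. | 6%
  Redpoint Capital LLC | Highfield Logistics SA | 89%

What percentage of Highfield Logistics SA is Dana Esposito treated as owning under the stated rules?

14.7384%

By sibling attribution (R3), Dana Esposito is treated as also owning Nadia Esposito's interest in Quarry Manufacturing Inc, giving 63% + 6% = 69%.
Chain via Quarry Manufacturing Inc. → Redpoint Capital LLC (R1): 69% × 24% × 89% = 14.7384% of Highfield Logistics SA.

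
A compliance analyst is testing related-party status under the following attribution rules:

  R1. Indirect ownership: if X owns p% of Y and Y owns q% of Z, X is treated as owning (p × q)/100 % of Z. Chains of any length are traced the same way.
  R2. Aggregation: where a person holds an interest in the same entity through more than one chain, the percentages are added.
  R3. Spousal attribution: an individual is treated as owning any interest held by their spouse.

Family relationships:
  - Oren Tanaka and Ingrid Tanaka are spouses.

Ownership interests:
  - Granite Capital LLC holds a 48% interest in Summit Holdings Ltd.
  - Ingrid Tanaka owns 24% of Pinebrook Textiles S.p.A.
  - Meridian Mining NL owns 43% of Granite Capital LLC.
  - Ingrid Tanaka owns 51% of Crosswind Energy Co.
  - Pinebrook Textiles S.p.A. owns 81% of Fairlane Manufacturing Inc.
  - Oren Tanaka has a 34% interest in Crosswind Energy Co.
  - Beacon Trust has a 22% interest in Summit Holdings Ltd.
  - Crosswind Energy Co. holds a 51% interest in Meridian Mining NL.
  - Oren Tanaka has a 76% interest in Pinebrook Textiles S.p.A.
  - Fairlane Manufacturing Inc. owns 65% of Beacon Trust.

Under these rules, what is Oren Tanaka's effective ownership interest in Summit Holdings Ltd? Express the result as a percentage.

20.53044%

By spousal attribution (R3), Oren Tanaka is treated as also owning Ingrid Tanaka's interest in Crosswind Energy Co, giving 34% + 51% = 85%.
By spousal attribution (R3), Oren Tanaka is treated as also owning Ingrid Tanaka's interest in Pinebrook Textiles S.p.A, giving 76% + 24% = 100%.
Chain via Crosswind Energy Co. → Meridian Mining NL → Granite Capital LLC (R1): 85% × 51% × 43% × 48% = 8.94744% of Summit Holdings Ltd.
Chain via Pinebrook Textiles S.p.A. → Fairlane Manufacturing Inc. → Beacon Trust (R1): 100% × 81% × 65% × 22% = 11.583% of Summit Holdings Ltd.
Aggregating (R2): 8.94744% + 11.583% = 20.53044%.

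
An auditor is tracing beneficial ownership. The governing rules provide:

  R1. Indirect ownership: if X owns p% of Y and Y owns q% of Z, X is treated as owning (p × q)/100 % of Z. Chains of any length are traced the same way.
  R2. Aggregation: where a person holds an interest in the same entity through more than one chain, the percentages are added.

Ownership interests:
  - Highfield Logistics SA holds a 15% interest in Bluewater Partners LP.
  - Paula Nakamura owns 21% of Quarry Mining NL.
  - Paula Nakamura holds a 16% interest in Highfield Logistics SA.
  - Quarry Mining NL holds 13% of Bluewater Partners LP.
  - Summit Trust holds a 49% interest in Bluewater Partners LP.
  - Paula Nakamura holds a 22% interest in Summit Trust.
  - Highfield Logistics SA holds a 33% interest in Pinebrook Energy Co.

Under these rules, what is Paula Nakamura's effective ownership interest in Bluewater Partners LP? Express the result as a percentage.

Chain via Summit Trust (R1): 22% × 49% = 10.78% of Bluewater Partners LP.
Chain via Highfield Logistics SA (R1): 16% × 15% = 2.4% of Bluewater Partners LP.
Chain via Quarry Mining NL (R1): 21% × 13% = 2.73% of Bluewater Partners LP.
Aggregating (R2): 10.78% + 2.4% + 2.73% = 15.91%.

15.91%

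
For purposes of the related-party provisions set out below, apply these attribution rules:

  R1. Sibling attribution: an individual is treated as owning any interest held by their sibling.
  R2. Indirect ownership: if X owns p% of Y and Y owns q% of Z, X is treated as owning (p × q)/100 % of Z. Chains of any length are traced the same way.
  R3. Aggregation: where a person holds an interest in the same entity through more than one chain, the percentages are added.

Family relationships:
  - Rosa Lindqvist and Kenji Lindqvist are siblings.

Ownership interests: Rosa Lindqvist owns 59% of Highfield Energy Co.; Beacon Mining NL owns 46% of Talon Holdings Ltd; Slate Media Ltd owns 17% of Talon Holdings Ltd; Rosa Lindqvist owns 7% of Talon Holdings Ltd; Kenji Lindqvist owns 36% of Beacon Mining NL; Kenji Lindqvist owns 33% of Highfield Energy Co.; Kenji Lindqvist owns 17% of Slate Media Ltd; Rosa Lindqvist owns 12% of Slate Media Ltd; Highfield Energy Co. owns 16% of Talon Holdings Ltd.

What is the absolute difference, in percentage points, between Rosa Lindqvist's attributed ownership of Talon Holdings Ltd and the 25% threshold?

18.21

By sibling attribution (R1), Rosa Lindqvist is treated as also owning Kenji Lindqvist's interest in Highfield Energy Co, giving 59% + 33% = 92%.
By sibling attribution (R1), Rosa Lindqvist is treated as also owning Kenji Lindqvist's interest in Slate Media Ltd, giving 12% + 17% = 29%.
By sibling attribution (R1), Rosa Lindqvist is treated as owning Kenji Lindqvist's 36% interest in Beacon Mining NL.
Chain via Highfield Energy Co. (R2): 92% × 16% = 14.72% of Talon Holdings Ltd.
Chain via Slate Media Ltd (R2): 29% × 17% = 4.93% of Talon Holdings Ltd.
Direct interest in Talon Holdings Ltd: 7%.
Chain via Beacon Mining NL (R2): 36% × 46% = 16.56% of Talon Holdings Ltd.
Aggregating (R3): 14.72% + 4.93% + 7% + 16.56% = 43.21%.
43.21% exceeds the 25% threshold by 18.21 percentage points.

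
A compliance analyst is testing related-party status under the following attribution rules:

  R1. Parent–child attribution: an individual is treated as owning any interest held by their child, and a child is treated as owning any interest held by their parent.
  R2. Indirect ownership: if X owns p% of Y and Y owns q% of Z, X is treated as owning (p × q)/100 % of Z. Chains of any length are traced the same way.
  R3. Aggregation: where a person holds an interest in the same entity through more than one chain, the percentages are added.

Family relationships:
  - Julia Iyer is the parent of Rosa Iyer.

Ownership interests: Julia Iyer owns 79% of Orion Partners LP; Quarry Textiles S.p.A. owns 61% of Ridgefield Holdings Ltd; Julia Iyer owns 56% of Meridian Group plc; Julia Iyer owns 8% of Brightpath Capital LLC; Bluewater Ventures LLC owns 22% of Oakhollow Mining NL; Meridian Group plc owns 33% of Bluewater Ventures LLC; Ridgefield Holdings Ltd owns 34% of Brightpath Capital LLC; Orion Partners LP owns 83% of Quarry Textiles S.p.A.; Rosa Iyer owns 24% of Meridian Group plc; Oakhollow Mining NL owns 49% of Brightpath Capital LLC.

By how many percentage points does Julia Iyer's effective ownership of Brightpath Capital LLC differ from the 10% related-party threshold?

By parent–child attribution (R1), Julia Iyer is treated as also owning Rosa Iyer's interest in Meridian Group plc, giving 56% + 24% = 80%.
Chain via Orion Partners LP → Quarry Textiles S.p.A. → Ridgefield Holdings Ltd (R2): 79% × 83% × 61% × 34% = 13.599218% of Brightpath Capital LLC.
Chain via Meridian Group plc → Bluewater Ventures LLC → Oakhollow Mining NL (R2): 80% × 33% × 22% × 49% = 2.84592% of Brightpath Capital LLC.
Direct interest in Brightpath Capital LLC: 8%.
Aggregating (R3): 13.599218% + 2.84592% + 8% = 24.445138%.
24.445138% exceeds the 10% threshold by 14.445138 percentage points.

14.445138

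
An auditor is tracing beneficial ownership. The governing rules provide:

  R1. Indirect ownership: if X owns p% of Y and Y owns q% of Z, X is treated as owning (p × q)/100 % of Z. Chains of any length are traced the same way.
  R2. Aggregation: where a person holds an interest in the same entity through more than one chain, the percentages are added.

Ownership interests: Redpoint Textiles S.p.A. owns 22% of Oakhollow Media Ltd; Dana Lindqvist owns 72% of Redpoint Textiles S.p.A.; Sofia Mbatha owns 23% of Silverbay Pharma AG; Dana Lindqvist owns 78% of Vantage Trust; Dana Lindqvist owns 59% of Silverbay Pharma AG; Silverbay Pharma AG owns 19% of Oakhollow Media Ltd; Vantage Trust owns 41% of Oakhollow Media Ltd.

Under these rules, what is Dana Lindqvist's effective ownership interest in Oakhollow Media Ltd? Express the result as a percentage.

Chain via Vantage Trust (R1): 78% × 41% = 31.98% of Oakhollow Media Ltd.
Chain via Redpoint Textiles S.p.A. (R1): 72% × 22% = 15.84% of Oakhollow Media Ltd.
Chain via Silverbay Pharma AG (R1): 59% × 19% = 11.21% of Oakhollow Media Ltd.
Aggregating (R2): 31.98% + 15.84% + 11.21% = 59.03%.

59.03%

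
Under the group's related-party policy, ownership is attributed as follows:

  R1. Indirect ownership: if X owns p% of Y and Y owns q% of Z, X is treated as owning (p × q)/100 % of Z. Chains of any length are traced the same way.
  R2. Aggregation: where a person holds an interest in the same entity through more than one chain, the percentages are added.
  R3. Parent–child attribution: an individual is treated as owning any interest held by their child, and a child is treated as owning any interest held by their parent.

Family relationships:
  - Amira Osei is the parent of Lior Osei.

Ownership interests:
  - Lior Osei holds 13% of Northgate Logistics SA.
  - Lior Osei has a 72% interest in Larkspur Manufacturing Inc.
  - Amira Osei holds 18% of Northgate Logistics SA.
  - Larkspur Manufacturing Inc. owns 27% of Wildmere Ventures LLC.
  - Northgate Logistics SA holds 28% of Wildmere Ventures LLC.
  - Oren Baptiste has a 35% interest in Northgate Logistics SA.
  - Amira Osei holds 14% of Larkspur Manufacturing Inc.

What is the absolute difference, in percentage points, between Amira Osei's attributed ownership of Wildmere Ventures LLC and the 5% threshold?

26.9

By parent–child attribution (R3), Amira Osei is treated as also owning Lior Osei's interest in Larkspur Manufacturing Inc, giving 14% + 72% = 86%.
By parent–child attribution (R3), Amira Osei is treated as also owning Lior Osei's interest in Northgate Logistics SA, giving 18% + 13% = 31%.
Chain via Larkspur Manufacturing Inc. (R1): 86% × 27% = 23.22% of Wildmere Ventures LLC.
Chain via Northgate Logistics SA (R1): 31% × 28% = 8.68% of Wildmere Ventures LLC.
Aggregating (R2): 23.22% + 8.68% = 31.9%.
31.9% exceeds the 5% threshold by 26.9 percentage points.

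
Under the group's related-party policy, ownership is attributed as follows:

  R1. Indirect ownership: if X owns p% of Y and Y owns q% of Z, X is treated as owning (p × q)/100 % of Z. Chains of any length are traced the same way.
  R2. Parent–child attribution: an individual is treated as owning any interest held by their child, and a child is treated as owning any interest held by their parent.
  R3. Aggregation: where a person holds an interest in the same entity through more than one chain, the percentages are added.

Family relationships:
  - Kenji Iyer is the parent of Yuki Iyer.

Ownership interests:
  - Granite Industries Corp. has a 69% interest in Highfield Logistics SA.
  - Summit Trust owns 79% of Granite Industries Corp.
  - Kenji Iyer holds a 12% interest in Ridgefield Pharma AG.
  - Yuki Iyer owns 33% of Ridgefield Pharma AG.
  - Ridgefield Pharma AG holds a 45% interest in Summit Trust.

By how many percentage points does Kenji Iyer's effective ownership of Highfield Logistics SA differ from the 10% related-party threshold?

By parent–child attribution (R2), Kenji Iyer is treated as also owning Yuki Iyer's interest in Ridgefield Pharma AG, giving 12% + 33% = 45%.
Chain via Ridgefield Pharma AG → Summit Trust → Granite Industries Corp. (R1): 45% × 45% × 79% × 69% = 11.038275% of Highfield Logistics SA.
11.038275% exceeds the 10% threshold by 1.038275 percentage points.

1.038275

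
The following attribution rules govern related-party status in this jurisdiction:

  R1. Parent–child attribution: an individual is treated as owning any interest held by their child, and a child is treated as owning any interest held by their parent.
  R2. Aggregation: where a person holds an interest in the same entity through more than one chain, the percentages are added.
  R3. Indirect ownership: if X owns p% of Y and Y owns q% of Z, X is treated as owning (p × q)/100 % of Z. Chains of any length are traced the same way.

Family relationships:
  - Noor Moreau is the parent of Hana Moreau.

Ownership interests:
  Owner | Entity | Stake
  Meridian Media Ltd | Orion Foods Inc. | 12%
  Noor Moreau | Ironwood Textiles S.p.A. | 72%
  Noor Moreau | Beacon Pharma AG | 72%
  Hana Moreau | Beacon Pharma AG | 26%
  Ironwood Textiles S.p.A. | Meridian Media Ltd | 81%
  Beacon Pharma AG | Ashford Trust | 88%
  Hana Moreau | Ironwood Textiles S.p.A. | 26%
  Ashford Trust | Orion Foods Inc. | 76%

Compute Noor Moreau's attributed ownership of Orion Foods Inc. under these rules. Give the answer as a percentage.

75.068%

By parent–child attribution (R1), Noor Moreau is treated as also owning Hana Moreau's interest in Ironwood Textiles S.p.A, giving 72% + 26% = 98%.
By parent–child attribution (R1), Noor Moreau is treated as also owning Hana Moreau's interest in Beacon Pharma AG, giving 72% + 26% = 98%.
Chain via Ironwood Textiles S.p.A. → Meridian Media Ltd (R3): 98% × 81% × 12% = 9.5256% of Orion Foods Inc.
Chain via Beacon Pharma AG → Ashford Trust (R3): 98% × 88% × 76% = 65.5424% of Orion Foods Inc.
Aggregating (R2): 9.5256% + 65.5424% = 75.068%.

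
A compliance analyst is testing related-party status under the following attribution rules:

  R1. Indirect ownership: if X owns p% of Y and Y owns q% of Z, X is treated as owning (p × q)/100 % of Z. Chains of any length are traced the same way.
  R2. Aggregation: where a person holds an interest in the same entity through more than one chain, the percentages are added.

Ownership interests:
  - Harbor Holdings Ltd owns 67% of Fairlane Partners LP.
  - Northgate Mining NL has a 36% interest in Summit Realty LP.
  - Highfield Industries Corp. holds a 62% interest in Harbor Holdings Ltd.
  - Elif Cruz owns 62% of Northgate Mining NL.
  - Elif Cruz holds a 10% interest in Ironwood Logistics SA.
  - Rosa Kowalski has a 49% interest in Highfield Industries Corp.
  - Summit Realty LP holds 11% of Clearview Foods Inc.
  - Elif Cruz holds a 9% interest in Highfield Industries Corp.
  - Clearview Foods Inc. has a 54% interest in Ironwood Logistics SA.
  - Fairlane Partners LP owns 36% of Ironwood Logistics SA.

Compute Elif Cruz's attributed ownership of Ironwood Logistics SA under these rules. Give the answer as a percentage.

12.671704%

Chain via Highfield Industries Corp. → Harbor Holdings Ltd → Fairlane Partners LP (R1): 9% × 62% × 67% × 36% = 1.345896% of Ironwood Logistics SA.
Chain via Northgate Mining NL → Summit Realty LP → Clearview Foods Inc. (R1): 62% × 36% × 11% × 54% = 1.325808% of Ironwood Logistics SA.
Direct interest in Ironwood Logistics SA: 10%.
Aggregating (R2): 1.345896% + 1.325808% + 10% = 12.671704%.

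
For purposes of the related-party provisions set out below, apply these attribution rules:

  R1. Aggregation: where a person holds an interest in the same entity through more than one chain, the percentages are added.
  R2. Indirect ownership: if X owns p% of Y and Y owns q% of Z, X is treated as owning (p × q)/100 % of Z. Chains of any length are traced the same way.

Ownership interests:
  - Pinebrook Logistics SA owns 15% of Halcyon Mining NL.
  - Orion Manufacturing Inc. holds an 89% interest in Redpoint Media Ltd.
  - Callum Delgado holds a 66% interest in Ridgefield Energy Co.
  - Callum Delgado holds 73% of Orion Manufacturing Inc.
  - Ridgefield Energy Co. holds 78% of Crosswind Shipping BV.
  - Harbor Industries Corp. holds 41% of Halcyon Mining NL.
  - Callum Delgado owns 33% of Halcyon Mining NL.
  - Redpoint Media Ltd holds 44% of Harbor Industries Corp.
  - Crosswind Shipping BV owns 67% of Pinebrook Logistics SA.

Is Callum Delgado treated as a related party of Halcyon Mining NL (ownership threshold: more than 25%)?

Chain via Ridgefield Energy Co. → Crosswind Shipping BV → Pinebrook Logistics SA (R2): 66% × 78% × 67% × 15% = 5.17374% of Halcyon Mining NL.
Chain via Orion Manufacturing Inc. → Redpoint Media Ltd → Harbor Industries Corp. (R2): 73% × 89% × 44% × 41% = 11.720588% of Halcyon Mining NL.
Direct interest in Halcyon Mining NL: 33%.
Aggregating (R1): 5.17374% + 11.720588% + 33% = 49.894328%.
49.894328% exceeds the 25% threshold, so Callum is a related party to Halcyon Mining NL.

Yes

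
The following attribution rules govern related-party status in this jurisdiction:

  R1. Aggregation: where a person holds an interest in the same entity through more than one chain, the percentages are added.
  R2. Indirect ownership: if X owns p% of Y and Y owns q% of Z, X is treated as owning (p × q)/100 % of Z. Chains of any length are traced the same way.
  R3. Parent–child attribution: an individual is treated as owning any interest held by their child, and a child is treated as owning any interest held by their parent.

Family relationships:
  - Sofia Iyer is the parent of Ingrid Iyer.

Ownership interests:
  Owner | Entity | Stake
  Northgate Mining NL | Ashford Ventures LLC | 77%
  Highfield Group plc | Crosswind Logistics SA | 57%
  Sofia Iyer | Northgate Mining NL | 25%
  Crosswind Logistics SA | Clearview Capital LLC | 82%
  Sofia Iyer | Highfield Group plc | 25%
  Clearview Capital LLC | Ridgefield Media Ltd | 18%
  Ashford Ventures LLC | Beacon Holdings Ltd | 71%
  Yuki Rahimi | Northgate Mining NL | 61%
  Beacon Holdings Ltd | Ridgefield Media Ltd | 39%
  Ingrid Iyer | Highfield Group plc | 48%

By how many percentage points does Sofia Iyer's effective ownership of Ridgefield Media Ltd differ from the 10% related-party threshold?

By parent–child attribution (R3), Sofia Iyer is treated as also owning Ingrid Iyer's interest in Highfield Group plc, giving 25% + 48% = 73%.
Chain via Highfield Group plc → Crosswind Logistics SA → Clearview Capital LLC (R2): 73% × 57% × 82% × 18% = 6.141636% of Ridgefield Media Ltd.
Chain via Northgate Mining NL → Ashford Ventures LLC → Beacon Holdings Ltd (R2): 25% × 77% × 71% × 39% = 5.330325% of Ridgefield Media Ltd.
Aggregating (R1): 6.141636% + 5.330325% = 11.471961%.
11.471961% exceeds the 10% threshold by 1.471961 percentage points.

1.471961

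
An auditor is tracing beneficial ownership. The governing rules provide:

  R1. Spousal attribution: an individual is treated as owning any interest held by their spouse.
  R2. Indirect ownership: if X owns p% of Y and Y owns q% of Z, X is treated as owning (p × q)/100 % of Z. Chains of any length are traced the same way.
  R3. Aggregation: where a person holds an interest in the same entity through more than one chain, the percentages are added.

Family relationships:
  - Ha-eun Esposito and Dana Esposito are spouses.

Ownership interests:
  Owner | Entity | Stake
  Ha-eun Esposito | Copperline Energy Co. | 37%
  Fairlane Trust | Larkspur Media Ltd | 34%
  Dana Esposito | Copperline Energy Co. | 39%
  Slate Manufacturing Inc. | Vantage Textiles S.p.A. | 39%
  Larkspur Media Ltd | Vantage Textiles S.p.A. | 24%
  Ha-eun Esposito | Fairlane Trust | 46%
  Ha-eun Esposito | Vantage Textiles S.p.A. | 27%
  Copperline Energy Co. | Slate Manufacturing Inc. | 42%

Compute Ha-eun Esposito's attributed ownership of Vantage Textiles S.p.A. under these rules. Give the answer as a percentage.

43.2024%

By spousal attribution (R1), Ha-eun Esposito is treated as also owning Dana Esposito's interest in Copperline Energy Co, giving 37% + 39% = 76%.
Chain via Copperline Energy Co. → Slate Manufacturing Inc. (R2): 76% × 42% × 39% = 12.4488% of Vantage Textiles S.p.A.
Chain via Fairlane Trust → Larkspur Media Ltd (R2): 46% × 34% × 24% = 3.7536% of Vantage Textiles S.p.A.
Direct interest in Vantage Textiles S.p.A: 27%.
Aggregating (R3): 12.4488% + 3.7536% + 27% = 43.2024%.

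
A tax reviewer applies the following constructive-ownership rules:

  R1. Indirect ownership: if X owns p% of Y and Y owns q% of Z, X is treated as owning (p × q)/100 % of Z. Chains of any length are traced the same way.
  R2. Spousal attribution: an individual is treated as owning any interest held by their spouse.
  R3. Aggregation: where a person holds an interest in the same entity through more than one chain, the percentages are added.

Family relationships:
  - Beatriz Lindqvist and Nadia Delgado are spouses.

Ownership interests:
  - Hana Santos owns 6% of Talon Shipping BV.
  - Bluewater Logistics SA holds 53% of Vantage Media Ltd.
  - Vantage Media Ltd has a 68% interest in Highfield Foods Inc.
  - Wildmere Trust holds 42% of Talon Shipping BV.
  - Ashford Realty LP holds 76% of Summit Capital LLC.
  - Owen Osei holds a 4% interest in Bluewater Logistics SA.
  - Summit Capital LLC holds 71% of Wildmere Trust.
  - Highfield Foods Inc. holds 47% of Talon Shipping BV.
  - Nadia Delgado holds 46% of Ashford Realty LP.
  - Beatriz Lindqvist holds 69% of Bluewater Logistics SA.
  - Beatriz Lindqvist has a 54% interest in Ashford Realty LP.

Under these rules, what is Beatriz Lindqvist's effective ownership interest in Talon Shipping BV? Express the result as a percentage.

By spousal attribution (R2), Beatriz Lindqvist is treated as also owning Nadia Delgado's interest in Ashford Realty LP, giving 54% + 46% = 100%.
Chain via Ashford Realty LP → Summit Capital LLC → Wildmere Trust (R1): 100% × 76% × 71% × 42% = 22.6632% of Talon Shipping BV.
Chain via Bluewater Logistics SA → Vantage Media Ltd → Highfield Foods Inc. (R1): 69% × 53% × 68% × 47% = 11.687772% of Talon Shipping BV.
Aggregating (R3): 22.6632% + 11.687772% = 34.350972%.

34.350972%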